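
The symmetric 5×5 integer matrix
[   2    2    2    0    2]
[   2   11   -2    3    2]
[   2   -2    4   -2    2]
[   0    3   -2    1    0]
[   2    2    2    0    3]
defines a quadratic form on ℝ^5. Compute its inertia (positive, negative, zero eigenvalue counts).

Answer: (4, 1, 0)

Derivation:
step 0: pivot 2 → sign +
step 1: pivot 9 → sign +
step 2: pivot 2/9 → sign +
step 3: pivot -2 → sign −
step 4: pivot 1 → sign +
signature = (4, 1, 0)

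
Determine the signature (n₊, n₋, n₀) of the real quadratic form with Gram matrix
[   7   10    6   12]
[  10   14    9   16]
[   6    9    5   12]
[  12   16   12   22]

Answer: (3, 1, 0)

Derivation:
step 0: pivot 7 → sign +
step 1: pivot -2/7 → sign −
step 2: pivot 1/2 → sign +
step 3: pivot 6 → sign +
signature = (3, 1, 0)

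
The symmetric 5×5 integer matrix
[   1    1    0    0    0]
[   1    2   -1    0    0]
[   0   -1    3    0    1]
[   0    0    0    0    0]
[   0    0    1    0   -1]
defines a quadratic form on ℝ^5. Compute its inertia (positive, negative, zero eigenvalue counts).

step 0: pivot 1 → sign +
step 1: pivot 1 → sign +
step 2: pivot 2 → sign +
step 3: pivot -3/2 → sign −
step 4: row/col 4 already zero → sign 0
signature = (3, 1, 1)

Answer: (3, 1, 1)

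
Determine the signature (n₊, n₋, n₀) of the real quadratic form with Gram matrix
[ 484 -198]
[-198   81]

step 0: pivot 484 → sign +
step 1: row/col 1 already zero → sign 0
signature = (1, 0, 1)

Answer: (1, 0, 1)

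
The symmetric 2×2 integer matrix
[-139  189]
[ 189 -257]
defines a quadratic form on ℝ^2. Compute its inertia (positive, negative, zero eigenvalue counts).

Answer: (0, 2, 0)

Derivation:
step 0: pivot -139 → sign −
step 1: pivot -2/139 → sign −
signature = (0, 2, 0)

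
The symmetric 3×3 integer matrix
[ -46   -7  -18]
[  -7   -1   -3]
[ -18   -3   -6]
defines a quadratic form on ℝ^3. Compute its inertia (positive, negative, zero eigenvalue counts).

step 0: pivot -46 → sign −
step 1: pivot 3/46 → sign +
step 2: row/col 2 already zero → sign 0
signature = (1, 1, 1)

Answer: (1, 1, 1)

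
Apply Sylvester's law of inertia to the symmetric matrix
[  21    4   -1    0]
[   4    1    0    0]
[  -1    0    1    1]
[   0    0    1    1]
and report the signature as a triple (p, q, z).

Answer: (3, 1, 0)

Derivation:
step 0: pivot 21 → sign +
step 1: pivot 5/21 → sign +
step 2: pivot 4/5 → sign +
step 3: pivot -1/4 → sign −
signature = (3, 1, 0)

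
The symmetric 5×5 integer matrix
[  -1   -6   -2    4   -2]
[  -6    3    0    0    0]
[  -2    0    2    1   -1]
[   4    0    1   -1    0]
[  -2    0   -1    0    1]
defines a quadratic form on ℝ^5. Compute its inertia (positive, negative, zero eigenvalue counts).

step 0: pivot -1 → sign −
step 1: pivot 39 → sign +
step 2: pivot 30/13 → sign +
step 3: pivot 1/6 → sign +
step 4: pivot -2/5 → sign −
signature = (3, 2, 0)

Answer: (3, 2, 0)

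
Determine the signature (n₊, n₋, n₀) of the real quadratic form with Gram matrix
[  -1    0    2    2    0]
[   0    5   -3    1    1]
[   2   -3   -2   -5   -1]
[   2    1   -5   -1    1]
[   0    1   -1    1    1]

Answer: (3, 1, 1)

Derivation:
step 0: pivot -1 → sign −
step 1: pivot 5 → sign +
step 2: pivot 1/5 → sign +
step 3: pivot 2 → sign +
step 4: row/col 4 already zero → sign 0
signature = (3, 1, 1)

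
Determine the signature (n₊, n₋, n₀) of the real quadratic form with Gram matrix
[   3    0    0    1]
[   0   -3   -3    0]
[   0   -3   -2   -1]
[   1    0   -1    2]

step 0: pivot 3 → sign +
step 1: pivot -3 → sign −
step 2: pivot 1 → sign +
step 3: pivot 2/3 → sign +
signature = (3, 1, 0)

Answer: (3, 1, 0)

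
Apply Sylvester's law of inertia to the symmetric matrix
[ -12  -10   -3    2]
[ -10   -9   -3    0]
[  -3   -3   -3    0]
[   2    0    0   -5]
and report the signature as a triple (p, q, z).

step 0: pivot -12 → sign −
step 1: pivot -2/3 → sign −
step 2: pivot -15/8 → sign −
step 3: pivot -1/5 → sign −
signature = (0, 4, 0)

Answer: (0, 4, 0)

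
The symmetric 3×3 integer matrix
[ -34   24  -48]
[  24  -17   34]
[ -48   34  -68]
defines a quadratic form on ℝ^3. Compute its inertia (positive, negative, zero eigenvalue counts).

step 0: pivot -34 → sign −
step 1: pivot -1/17 → sign −
step 2: row/col 2 already zero → sign 0
signature = (0, 2, 1)

Answer: (0, 2, 1)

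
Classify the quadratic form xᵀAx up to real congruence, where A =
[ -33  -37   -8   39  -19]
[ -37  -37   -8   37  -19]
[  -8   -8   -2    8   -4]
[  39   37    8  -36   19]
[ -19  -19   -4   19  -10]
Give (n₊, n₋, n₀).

step 0: pivot -33 → sign −
step 1: pivot 148/33 → sign +
step 2: pivot -10/37 → sign −
step 3: pivot -1/5 → sign −
step 4: row/col 4 already zero → sign 0
signature = (1, 3, 1)

Answer: (1, 3, 1)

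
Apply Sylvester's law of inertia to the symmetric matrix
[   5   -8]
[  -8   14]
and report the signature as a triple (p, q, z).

Answer: (2, 0, 0)

Derivation:
step 0: pivot 5 → sign +
step 1: pivot 6/5 → sign +
signature = (2, 0, 0)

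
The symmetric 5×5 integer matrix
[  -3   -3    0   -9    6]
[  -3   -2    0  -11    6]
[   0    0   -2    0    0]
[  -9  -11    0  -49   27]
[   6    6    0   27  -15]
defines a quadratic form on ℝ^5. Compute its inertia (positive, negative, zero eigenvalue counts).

step 0: pivot -3 → sign −
step 1: pivot 1 → sign +
step 2: pivot -2 → sign −
step 3: pivot -26 → sign −
step 4: pivot 3/26 → sign +
signature = (2, 3, 0)

Answer: (2, 3, 0)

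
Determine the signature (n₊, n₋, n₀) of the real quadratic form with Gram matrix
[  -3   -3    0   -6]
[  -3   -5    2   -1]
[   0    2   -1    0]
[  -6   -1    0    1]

step 0: pivot -3 → sign −
step 1: pivot -2 → sign −
step 2: pivot 1 → sign +
step 3: pivot 1/2 → sign +
signature = (2, 2, 0)

Answer: (2, 2, 0)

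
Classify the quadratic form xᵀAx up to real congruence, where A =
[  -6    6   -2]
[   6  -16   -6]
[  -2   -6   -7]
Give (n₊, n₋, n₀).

step 0: pivot -6 → sign −
step 1: pivot -10 → sign −
step 2: pivot 1/15 → sign +
signature = (1, 2, 0)

Answer: (1, 2, 0)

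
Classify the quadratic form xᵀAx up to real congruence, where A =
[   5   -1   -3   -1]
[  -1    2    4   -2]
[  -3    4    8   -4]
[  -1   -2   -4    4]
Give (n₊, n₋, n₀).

Answer: (3, 1, 0)

Derivation:
step 0: pivot 5 → sign +
step 1: pivot 9/5 → sign +
step 2: pivot -2/9 → sign −
step 3: pivot 2 → sign +
signature = (3, 1, 0)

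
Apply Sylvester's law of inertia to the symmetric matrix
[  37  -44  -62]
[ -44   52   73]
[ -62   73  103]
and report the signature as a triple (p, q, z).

step 0: pivot 37 → sign +
step 1: pivot -12/37 → sign −
step 2: pivot 3/4 → sign +
signature = (2, 1, 0)

Answer: (2, 1, 0)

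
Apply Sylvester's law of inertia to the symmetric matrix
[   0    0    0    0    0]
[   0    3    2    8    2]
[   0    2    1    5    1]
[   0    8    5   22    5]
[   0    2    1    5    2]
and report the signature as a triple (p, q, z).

Answer: (3, 1, 1)

Derivation:
step 0: pivot 3 → sign +
step 1: pivot -1/3 → sign −
step 2: pivot 1 → sign +
step 3: pivot 1 → sign +
step 4: row/col 4 already zero → sign 0
signature = (3, 1, 1)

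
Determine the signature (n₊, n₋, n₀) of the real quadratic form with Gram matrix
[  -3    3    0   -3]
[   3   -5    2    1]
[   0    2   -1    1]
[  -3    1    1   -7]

Answer: (1, 3, 0)

Derivation:
step 0: pivot -3 → sign −
step 1: pivot -2 → sign −
step 2: pivot 1 → sign +
step 3: pivot -3 → sign −
signature = (1, 3, 0)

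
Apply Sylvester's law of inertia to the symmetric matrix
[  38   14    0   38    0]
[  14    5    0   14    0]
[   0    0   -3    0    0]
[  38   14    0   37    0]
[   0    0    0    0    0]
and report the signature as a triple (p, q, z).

step 0: pivot 38 → sign +
step 1: pivot -3/19 → sign −
step 2: pivot -3 → sign −
step 3: pivot -1 → sign −
step 4: row/col 4 already zero → sign 0
signature = (1, 3, 1)

Answer: (1, 3, 1)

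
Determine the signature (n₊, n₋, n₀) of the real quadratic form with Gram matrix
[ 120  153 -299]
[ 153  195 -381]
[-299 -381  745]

step 0: pivot 120 → sign +
step 1: pivot -3/40 → sign −
step 2: pivot 2/3 → sign +
signature = (2, 1, 0)

Answer: (2, 1, 0)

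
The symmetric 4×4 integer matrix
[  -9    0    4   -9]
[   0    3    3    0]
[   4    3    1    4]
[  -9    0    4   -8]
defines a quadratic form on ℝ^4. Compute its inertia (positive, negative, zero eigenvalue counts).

step 0: pivot -9 → sign −
step 1: pivot 3 → sign +
step 2: pivot -2/9 → sign −
step 3: pivot 1 → sign +
signature = (2, 2, 0)

Answer: (2, 2, 0)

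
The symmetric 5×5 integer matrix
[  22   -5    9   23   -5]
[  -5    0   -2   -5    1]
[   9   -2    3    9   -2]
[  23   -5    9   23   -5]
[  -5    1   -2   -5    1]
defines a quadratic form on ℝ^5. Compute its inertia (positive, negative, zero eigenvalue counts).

step 0: pivot 22 → sign +
step 1: pivot -25/22 → sign −
step 2: pivot -17/25 → sign −
step 3: pivot -13/17 → sign −
step 4: pivot -1/13 → sign −
signature = (1, 4, 0)

Answer: (1, 4, 0)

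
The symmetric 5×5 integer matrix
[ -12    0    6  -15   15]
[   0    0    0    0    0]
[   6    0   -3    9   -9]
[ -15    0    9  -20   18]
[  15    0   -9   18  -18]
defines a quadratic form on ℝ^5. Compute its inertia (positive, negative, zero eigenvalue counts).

step 0: pivot -12 → sign −
step 1: pivot -5/4 → sign −
step 2: pivot 9/5 → sign +
step 3: pivot -2 → sign −
step 4: row/col 4 already zero → sign 0
signature = (1, 3, 1)

Answer: (1, 3, 1)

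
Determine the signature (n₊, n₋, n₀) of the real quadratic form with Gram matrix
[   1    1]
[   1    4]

step 0: pivot 1 → sign +
step 1: pivot 3 → sign +
signature = (2, 0, 0)

Answer: (2, 0, 0)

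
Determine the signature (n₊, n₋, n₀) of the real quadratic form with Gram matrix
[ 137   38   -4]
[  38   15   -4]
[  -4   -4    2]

step 0: pivot 137 → sign +
step 1: pivot 611/137 → sign +
step 2: pivot 6/611 → sign +
signature = (3, 0, 0)

Answer: (3, 0, 0)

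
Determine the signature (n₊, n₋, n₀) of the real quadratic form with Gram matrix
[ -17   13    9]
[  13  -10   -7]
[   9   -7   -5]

Answer: (0, 2, 1)

Derivation:
step 0: pivot -17 → sign −
step 1: pivot -1/17 → sign −
step 2: row/col 2 already zero → sign 0
signature = (0, 2, 1)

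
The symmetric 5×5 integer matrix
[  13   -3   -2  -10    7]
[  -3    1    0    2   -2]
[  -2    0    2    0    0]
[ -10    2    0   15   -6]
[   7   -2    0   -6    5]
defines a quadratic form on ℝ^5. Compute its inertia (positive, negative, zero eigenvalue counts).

Answer: (5, 0, 0)

Derivation:
step 0: pivot 13 → sign +
step 1: pivot 4/13 → sign +
step 2: pivot 1 → sign +
step 3: pivot 3 → sign +
step 4: pivot 1/2 → sign +
signature = (5, 0, 0)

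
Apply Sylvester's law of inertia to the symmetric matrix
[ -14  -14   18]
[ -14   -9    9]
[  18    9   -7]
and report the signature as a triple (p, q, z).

step 0: pivot -14 → sign −
step 1: pivot 5 → sign +
step 2: pivot -2/35 → sign −
signature = (1, 2, 0)

Answer: (1, 2, 0)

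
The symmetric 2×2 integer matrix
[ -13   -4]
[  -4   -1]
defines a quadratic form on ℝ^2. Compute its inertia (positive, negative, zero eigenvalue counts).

Answer: (1, 1, 0)

Derivation:
step 0: pivot -13 → sign −
step 1: pivot 3/13 → sign +
signature = (1, 1, 0)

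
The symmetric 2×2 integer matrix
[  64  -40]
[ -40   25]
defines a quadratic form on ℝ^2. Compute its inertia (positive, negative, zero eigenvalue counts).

step 0: pivot 64 → sign +
step 1: row/col 1 already zero → sign 0
signature = (1, 0, 1)

Answer: (1, 0, 1)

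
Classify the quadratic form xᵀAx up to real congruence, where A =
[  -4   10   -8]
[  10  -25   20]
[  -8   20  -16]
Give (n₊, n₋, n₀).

Answer: (0, 1, 2)

Derivation:
step 0: pivot -4 → sign −
step 1: row/col 1 already zero → sign 0
step 2: row/col 2 already zero → sign 0
signature = (0, 1, 2)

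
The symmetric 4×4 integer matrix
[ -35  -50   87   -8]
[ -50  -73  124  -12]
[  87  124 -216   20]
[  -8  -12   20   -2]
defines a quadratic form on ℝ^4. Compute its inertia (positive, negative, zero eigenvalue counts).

step 0: pivot -35 → sign −
step 1: pivot -11/7 → sign −
step 2: pivot 17/55 → sign +
step 3: pivot -2/17 → sign −
signature = (1, 3, 0)

Answer: (1, 3, 0)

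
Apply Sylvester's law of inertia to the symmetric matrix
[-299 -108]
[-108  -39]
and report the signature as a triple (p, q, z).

Answer: (1, 1, 0)

Derivation:
step 0: pivot -299 → sign −
step 1: pivot 3/299 → sign +
signature = (1, 1, 0)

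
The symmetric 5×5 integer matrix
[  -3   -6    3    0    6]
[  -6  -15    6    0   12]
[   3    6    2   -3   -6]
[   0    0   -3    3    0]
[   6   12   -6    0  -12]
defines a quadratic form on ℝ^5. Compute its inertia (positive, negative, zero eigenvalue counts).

Answer: (2, 2, 1)

Derivation:
step 0: pivot -3 → sign −
step 1: pivot -3 → sign −
step 2: pivot 5 → sign +
step 3: pivot 6/5 → sign +
step 4: row/col 4 already zero → sign 0
signature = (2, 2, 1)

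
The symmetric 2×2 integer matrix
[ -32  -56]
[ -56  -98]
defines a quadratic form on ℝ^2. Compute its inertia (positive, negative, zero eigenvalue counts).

step 0: pivot -32 → sign −
step 1: row/col 1 already zero → sign 0
signature = (0, 1, 1)

Answer: (0, 1, 1)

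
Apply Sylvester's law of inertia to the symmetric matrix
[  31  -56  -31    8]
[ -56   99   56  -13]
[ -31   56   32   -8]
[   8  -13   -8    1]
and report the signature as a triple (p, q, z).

Answer: (2, 2, 0)

Derivation:
step 0: pivot 31 → sign +
step 1: pivot -67/31 → sign −
step 2: pivot 1 → sign +
step 3: pivot -6/67 → sign −
signature = (2, 2, 0)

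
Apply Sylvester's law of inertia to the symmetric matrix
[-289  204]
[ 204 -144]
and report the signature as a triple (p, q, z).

step 0: pivot -289 → sign −
step 1: row/col 1 already zero → sign 0
signature = (0, 1, 1)

Answer: (0, 1, 1)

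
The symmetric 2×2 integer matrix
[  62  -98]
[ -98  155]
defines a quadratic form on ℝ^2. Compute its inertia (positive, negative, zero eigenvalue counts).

step 0: pivot 62 → sign +
step 1: pivot 3/31 → sign +
signature = (2, 0, 0)

Answer: (2, 0, 0)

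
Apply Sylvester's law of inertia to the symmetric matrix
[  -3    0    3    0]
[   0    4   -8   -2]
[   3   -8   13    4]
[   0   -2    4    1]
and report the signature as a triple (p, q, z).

Answer: (1, 1, 2)

Derivation:
step 0: pivot -3 → sign −
step 1: pivot 4 → sign +
step 2: row/col 2 already zero → sign 0
step 3: row/col 3 already zero → sign 0
signature = (1, 1, 2)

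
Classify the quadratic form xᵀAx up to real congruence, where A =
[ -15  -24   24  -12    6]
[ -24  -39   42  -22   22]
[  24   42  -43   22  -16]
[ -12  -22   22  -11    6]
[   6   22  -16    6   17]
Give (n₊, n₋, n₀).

step 0: pivot -15 → sign −
step 1: pivot -3/5 → sign −
step 2: pivot 17 → sign +
step 3: pivot 7/51 → sign +
step 4: pivot 3/7 → sign +
signature = (3, 2, 0)

Answer: (3, 2, 0)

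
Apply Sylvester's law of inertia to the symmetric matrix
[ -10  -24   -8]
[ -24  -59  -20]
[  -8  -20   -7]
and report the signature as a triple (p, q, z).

step 0: pivot -10 → sign −
step 1: pivot -7/5 → sign −
step 2: pivot -1/7 → sign −
signature = (0, 3, 0)

Answer: (0, 3, 0)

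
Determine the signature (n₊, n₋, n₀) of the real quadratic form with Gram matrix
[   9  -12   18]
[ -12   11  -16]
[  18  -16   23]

Answer: (1, 2, 0)

Derivation:
step 0: pivot 9 → sign +
step 1: pivot -5 → sign −
step 2: pivot -1/5 → sign −
signature = (1, 2, 0)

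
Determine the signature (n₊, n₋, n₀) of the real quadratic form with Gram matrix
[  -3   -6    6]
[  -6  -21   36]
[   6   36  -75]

step 0: pivot -3 → sign −
step 1: pivot -9 → sign −
step 2: pivot 1 → sign +
signature = (1, 2, 0)

Answer: (1, 2, 0)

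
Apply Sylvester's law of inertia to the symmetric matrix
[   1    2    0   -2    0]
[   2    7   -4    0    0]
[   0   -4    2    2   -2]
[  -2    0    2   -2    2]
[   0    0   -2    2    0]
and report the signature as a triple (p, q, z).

step 0: pivot 1 → sign +
step 1: pivot 3 → sign +
step 2: pivot -10/3 → sign −
step 3: pivot 24/5 → sign +
step 4: row/col 4 already zero → sign 0
signature = (3, 1, 1)

Answer: (3, 1, 1)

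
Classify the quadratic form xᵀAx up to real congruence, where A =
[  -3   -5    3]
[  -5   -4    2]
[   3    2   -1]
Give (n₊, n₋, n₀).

step 0: pivot -3 → sign −
step 1: pivot 13/3 → sign +
step 2: pivot -1/13 → sign −
signature = (1, 2, 0)

Answer: (1, 2, 0)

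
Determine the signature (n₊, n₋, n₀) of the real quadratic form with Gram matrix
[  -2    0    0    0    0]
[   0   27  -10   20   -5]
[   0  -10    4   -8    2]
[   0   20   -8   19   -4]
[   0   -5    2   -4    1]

Answer: (3, 1, 1)

Derivation:
step 0: pivot -2 → sign −
step 1: pivot 27 → sign +
step 2: pivot 8/27 → sign +
step 3: pivot 3 → sign +
step 4: row/col 4 already zero → sign 0
signature = (3, 1, 1)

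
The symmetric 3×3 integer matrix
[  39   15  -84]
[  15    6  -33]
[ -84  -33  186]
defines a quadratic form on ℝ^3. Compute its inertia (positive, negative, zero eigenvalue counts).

Answer: (3, 0, 0)

Derivation:
step 0: pivot 39 → sign +
step 1: pivot 3/13 → sign +
step 2: pivot 3 → sign +
signature = (3, 0, 0)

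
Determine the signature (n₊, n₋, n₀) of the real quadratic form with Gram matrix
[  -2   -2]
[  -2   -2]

Answer: (0, 1, 1)

Derivation:
step 0: pivot -2 → sign −
step 1: row/col 1 already zero → sign 0
signature = (0, 1, 1)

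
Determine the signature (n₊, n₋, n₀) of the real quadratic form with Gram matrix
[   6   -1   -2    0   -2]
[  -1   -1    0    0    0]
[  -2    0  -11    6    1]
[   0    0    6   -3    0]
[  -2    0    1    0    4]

step 0: pivot 6 → sign +
step 1: pivot -7/6 → sign −
step 2: pivot -81/7 → sign −
step 3: pivot 1/9 → sign +
step 4: pivot 3 → sign +
signature = (3, 2, 0)

Answer: (3, 2, 0)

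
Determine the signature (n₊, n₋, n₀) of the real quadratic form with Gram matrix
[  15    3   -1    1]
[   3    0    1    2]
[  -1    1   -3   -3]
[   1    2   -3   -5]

step 0: pivot 15 → sign +
step 1: pivot -3/5 → sign −
step 2: pivot -2/3 → sign −
step 3: pivot 1 → sign +
signature = (2, 2, 0)

Answer: (2, 2, 0)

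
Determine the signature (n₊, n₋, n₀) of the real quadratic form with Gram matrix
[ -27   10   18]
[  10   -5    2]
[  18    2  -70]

Answer: (0, 3, 0)

Derivation:
step 0: pivot -27 → sign −
step 1: pivot -35/27 → sign −
step 2: pivot -2/35 → sign −
signature = (0, 3, 0)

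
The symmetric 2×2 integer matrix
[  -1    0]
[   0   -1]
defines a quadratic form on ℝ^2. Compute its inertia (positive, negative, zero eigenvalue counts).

Answer: (0, 2, 0)

Derivation:
step 0: pivot -1 → sign −
step 1: pivot -1 → sign −
signature = (0, 2, 0)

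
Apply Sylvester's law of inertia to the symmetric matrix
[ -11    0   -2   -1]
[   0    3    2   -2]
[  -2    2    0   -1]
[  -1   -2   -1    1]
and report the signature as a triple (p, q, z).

step 0: pivot -11 → sign −
step 1: pivot 3 → sign +
step 2: pivot -32/33 → sign −
step 3: pivot 1/32 → sign +
signature = (2, 2, 0)

Answer: (2, 2, 0)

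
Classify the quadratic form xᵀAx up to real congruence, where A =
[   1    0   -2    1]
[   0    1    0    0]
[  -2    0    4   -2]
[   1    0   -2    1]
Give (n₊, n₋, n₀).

Answer: (2, 0, 2)

Derivation:
step 0: pivot 1 → sign +
step 1: pivot 1 → sign +
step 2: row/col 2 already zero → sign 0
step 3: row/col 3 already zero → sign 0
signature = (2, 0, 2)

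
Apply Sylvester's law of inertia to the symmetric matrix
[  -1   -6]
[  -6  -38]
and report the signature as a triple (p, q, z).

Answer: (0, 2, 0)

Derivation:
step 0: pivot -1 → sign −
step 1: pivot -2 → sign −
signature = (0, 2, 0)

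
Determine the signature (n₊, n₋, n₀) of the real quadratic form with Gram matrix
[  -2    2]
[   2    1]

Answer: (1, 1, 0)

Derivation:
step 0: pivot -2 → sign −
step 1: pivot 3 → sign +
signature = (1, 1, 0)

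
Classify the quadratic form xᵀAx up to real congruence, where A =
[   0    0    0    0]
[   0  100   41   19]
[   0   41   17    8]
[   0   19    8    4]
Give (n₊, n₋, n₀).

Answer: (3, 0, 1)

Derivation:
step 0: pivot 100 → sign +
step 1: pivot 19/100 → sign +
step 2: pivot 3/19 → sign +
step 3: row/col 3 already zero → sign 0
signature = (3, 0, 1)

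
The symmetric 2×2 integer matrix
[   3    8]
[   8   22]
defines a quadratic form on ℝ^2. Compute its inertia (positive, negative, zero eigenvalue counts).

step 0: pivot 3 → sign +
step 1: pivot 2/3 → sign +
signature = (2, 0, 0)

Answer: (2, 0, 0)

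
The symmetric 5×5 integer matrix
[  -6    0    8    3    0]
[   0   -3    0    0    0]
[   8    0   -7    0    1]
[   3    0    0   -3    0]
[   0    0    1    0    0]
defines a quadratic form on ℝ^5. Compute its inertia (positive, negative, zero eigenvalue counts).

Answer: (1, 4, 0)

Derivation:
step 0: pivot -6 → sign −
step 1: pivot -3 → sign −
step 2: pivot 11/3 → sign +
step 3: pivot -129/22 → sign −
step 4: pivot -3/43 → sign −
signature = (1, 4, 0)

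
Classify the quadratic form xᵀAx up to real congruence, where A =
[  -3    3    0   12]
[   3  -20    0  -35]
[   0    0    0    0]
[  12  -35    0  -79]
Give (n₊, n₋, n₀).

step 0: pivot -3 → sign −
step 1: pivot -17 → sign −
step 2: pivot 2/17 → sign +
step 3: row/col 3 already zero → sign 0
signature = (1, 2, 1)

Answer: (1, 2, 1)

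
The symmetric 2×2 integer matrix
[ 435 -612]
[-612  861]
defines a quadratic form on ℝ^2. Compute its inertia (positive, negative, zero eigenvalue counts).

Answer: (1, 1, 0)

Derivation:
step 0: pivot 435 → sign +
step 1: pivot -3/145 → sign −
signature = (1, 1, 0)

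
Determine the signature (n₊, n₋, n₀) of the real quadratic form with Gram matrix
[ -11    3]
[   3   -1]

Answer: (0, 2, 0)

Derivation:
step 0: pivot -11 → sign −
step 1: pivot -2/11 → sign −
signature = (0, 2, 0)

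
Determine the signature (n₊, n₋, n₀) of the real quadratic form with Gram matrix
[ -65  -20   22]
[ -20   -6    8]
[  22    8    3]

Answer: (2, 1, 0)

Derivation:
step 0: pivot -65 → sign −
step 1: pivot 2/13 → sign +
step 2: pivot 3/5 → sign +
signature = (2, 1, 0)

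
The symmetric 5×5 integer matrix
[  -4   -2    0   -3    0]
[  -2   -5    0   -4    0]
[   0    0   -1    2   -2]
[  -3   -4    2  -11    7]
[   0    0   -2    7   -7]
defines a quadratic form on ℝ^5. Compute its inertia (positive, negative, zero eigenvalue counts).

Answer: (0, 5, 0)

Derivation:
step 0: pivot -4 → sign −
step 1: pivot -4 → sign −
step 2: pivot -1 → sign −
step 3: pivot -51/16 → sign −
step 4: pivot -3/17 → sign −
signature = (0, 5, 0)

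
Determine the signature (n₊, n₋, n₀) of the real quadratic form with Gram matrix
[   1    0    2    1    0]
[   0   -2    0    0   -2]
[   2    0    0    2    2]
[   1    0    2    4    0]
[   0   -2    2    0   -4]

Answer: (2, 3, 0)

Derivation:
step 0: pivot 1 → sign +
step 1: pivot -2 → sign −
step 2: pivot -4 → sign −
step 3: pivot 3 → sign +
step 4: pivot -1 → sign −
signature = (2, 3, 0)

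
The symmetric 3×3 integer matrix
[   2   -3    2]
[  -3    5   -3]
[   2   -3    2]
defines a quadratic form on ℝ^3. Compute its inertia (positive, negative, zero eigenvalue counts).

step 0: pivot 2 → sign +
step 1: pivot 1/2 → sign +
step 2: row/col 2 already zero → sign 0
signature = (2, 0, 1)

Answer: (2, 0, 1)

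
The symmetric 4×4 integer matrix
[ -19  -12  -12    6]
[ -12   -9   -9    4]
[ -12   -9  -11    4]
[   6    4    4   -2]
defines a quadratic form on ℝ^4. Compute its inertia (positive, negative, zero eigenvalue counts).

Answer: (0, 4, 0)

Derivation:
step 0: pivot -19 → sign −
step 1: pivot -27/19 → sign −
step 2: pivot -2 → sign −
step 3: pivot -2/27 → sign −
signature = (0, 4, 0)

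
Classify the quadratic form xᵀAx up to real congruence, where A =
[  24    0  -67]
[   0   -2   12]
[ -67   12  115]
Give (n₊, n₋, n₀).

Answer: (1, 2, 0)

Derivation:
step 0: pivot 24 → sign +
step 1: pivot -2 → sign −
step 2: pivot -1/24 → sign −
signature = (1, 2, 0)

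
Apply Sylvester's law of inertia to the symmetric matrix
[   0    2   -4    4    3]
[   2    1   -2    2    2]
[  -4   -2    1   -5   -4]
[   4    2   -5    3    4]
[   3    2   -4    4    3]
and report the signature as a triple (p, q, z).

step 0: pivot 1 → sign +
step 1: pivot -4 → sign −
step 2: pivot -3 → sign −
step 3: pivot -2/3 → sign −
step 4: pivot -3/4 → sign −
signature = (1, 4, 0)

Answer: (1, 4, 0)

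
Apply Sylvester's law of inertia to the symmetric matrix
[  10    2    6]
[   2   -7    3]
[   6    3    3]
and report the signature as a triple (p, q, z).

Answer: (1, 2, 0)

Derivation:
step 0: pivot 10 → sign +
step 1: pivot -37/5 → sign −
step 2: pivot -6/37 → sign −
signature = (1, 2, 0)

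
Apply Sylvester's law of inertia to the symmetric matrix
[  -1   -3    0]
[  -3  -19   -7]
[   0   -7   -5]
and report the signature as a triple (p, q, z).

step 0: pivot -1 → sign −
step 1: pivot -10 → sign −
step 2: pivot -1/10 → sign −
signature = (0, 3, 0)

Answer: (0, 3, 0)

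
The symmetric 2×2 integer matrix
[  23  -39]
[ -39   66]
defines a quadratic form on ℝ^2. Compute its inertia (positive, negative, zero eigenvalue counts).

Answer: (1, 1, 0)

Derivation:
step 0: pivot 23 → sign +
step 1: pivot -3/23 → sign −
signature = (1, 1, 0)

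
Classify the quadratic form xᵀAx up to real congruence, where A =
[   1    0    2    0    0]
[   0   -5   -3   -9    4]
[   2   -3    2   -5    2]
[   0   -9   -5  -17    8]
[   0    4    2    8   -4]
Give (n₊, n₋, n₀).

Answer: (1, 2, 2)

Derivation:
step 0: pivot 1 → sign +
step 1: pivot -5 → sign −
step 2: pivot -1/5 → sign −
step 3: row/col 3 already zero → sign 0
step 4: row/col 4 already zero → sign 0
signature = (1, 2, 2)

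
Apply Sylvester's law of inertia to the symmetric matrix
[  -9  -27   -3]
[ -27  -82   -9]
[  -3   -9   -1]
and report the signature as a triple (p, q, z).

step 0: pivot -9 → sign −
step 1: pivot -1 → sign −
step 2: row/col 2 already zero → sign 0
signature = (0, 2, 1)

Answer: (0, 2, 1)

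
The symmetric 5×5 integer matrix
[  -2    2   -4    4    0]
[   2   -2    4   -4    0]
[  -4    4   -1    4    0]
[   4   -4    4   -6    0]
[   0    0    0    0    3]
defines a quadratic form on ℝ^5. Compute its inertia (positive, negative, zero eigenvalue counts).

Answer: (2, 2, 1)

Derivation:
step 0: pivot -2 → sign −
step 1: pivot 7 → sign +
step 2: pivot -2/7 → sign −
step 3: pivot 3 → sign +
step 4: row/col 4 already zero → sign 0
signature = (2, 2, 1)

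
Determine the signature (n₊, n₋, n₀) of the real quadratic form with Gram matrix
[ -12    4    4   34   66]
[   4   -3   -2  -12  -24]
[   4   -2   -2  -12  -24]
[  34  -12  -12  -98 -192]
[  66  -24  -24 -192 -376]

Answer: (1, 4, 0)

Derivation:
step 0: pivot -12 → sign −
step 1: pivot -5/3 → sign −
step 2: pivot -2/5 → sign −
step 3: pivot -1 → sign −
step 4: pivot 2 → sign +
signature = (1, 4, 0)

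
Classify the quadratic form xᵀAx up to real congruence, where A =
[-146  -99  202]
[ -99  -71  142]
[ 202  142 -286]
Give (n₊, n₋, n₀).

step 0: pivot -146 → sign −
step 1: pivot -565/146 → sign −
step 2: pivot 6/565 → sign +
signature = (1, 2, 0)

Answer: (1, 2, 0)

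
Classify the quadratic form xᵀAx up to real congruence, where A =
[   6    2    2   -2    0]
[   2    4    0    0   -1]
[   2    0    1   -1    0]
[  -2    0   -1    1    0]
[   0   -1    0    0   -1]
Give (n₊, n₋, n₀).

step 0: pivot 6 → sign +
step 1: pivot 10/3 → sign +
step 2: pivot 1/5 → sign +
step 3: pivot -3/2 → sign −
step 4: row/col 4 already zero → sign 0
signature = (3, 1, 1)

Answer: (3, 1, 1)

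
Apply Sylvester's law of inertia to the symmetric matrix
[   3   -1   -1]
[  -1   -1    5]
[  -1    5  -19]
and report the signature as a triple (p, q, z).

step 0: pivot 3 → sign +
step 1: pivot -4/3 → sign −
step 2: pivot -3 → sign −
signature = (1, 2, 0)

Answer: (1, 2, 0)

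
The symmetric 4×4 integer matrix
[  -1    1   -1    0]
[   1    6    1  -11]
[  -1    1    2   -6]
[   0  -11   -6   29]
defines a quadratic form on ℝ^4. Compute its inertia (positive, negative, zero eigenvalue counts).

Answer: (2, 2, 0)

Derivation:
step 0: pivot -1 → sign −
step 1: pivot 7 → sign +
step 2: pivot 3 → sign +
step 3: pivot -2/7 → sign −
signature = (2, 2, 0)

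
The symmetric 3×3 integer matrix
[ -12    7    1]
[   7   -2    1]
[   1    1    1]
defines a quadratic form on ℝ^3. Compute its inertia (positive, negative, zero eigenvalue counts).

Answer: (1, 2, 0)

Derivation:
step 0: pivot -12 → sign −
step 1: pivot 25/12 → sign +
step 2: pivot -3/25 → sign −
signature = (1, 2, 0)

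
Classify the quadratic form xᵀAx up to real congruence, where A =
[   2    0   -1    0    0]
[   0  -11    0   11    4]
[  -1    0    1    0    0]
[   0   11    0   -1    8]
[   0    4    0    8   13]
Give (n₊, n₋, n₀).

Answer: (4, 1, 0)

Derivation:
step 0: pivot 2 → sign +
step 1: pivot -11 → sign −
step 2: pivot 1/2 → sign +
step 3: pivot 10 → sign +
step 4: pivot 3/55 → sign +
signature = (4, 1, 0)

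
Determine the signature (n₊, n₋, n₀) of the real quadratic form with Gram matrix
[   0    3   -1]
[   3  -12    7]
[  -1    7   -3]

step 0: pivot -12 → sign −
step 1: pivot 3/4 → sign +
step 2: pivot 1/3 → sign +
signature = (2, 1, 0)

Answer: (2, 1, 0)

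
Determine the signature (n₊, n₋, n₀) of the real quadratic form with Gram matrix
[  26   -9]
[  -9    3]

step 0: pivot 26 → sign +
step 1: pivot -3/26 → sign −
signature = (1, 1, 0)

Answer: (1, 1, 0)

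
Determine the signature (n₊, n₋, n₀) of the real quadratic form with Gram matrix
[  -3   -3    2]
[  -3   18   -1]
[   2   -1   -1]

Answer: (1, 2, 0)

Derivation:
step 0: pivot -3 → sign −
step 1: pivot 21 → sign +
step 2: pivot -2/21 → sign −
signature = (1, 2, 0)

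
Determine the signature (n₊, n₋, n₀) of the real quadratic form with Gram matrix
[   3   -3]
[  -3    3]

Answer: (1, 0, 1)

Derivation:
step 0: pivot 3 → sign +
step 1: row/col 1 already zero → sign 0
signature = (1, 0, 1)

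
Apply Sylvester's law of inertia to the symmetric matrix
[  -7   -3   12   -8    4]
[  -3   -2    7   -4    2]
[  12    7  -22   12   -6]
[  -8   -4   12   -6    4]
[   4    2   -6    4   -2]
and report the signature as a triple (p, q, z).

Answer: (2, 3, 0)

Derivation:
step 0: pivot -7 → sign −
step 1: pivot -5/7 → sign −
step 2: pivot 17/5 → sign +
step 3: pivot 10/17 → sign +
step 4: pivot -6/5 → sign −
signature = (2, 3, 0)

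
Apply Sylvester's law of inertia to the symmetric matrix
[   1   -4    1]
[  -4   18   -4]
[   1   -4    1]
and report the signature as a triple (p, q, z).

step 0: pivot 1 → sign +
step 1: pivot 2 → sign +
step 2: row/col 2 already zero → sign 0
signature = (2, 0, 1)

Answer: (2, 0, 1)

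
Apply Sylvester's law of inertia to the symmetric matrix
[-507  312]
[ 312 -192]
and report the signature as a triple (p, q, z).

Answer: (0, 1, 1)

Derivation:
step 0: pivot -507 → sign −
step 1: row/col 1 already zero → sign 0
signature = (0, 1, 1)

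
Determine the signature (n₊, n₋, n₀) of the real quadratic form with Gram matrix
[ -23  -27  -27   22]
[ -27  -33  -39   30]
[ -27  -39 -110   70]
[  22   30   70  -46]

step 0: pivot -23 → sign −
step 1: pivot -30/23 → sign −
step 2: pivot -187/5 → sign −
step 3: pivot -6/187 → sign −
signature = (0, 4, 0)

Answer: (0, 4, 0)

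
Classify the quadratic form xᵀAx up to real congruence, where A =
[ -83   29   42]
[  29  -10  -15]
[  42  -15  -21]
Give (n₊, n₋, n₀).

Answer: (1, 2, 0)

Derivation:
step 0: pivot -83 → sign −
step 1: pivot 11/83 → sign +
step 2: pivot -6/11 → sign −
signature = (1, 2, 0)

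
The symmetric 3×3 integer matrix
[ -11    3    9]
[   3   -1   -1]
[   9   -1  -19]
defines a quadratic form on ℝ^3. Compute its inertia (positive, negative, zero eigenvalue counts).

step 0: pivot -11 → sign −
step 1: pivot -2/11 → sign −
step 2: row/col 2 already zero → sign 0
signature = (0, 2, 1)

Answer: (0, 2, 1)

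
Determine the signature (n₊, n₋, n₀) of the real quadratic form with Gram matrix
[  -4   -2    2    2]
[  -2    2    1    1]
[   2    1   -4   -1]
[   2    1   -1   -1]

Answer: (1, 2, 1)

Derivation:
step 0: pivot -4 → sign −
step 1: pivot 3 → sign +
step 2: pivot -3 → sign −
step 3: row/col 3 already zero → sign 0
signature = (1, 2, 1)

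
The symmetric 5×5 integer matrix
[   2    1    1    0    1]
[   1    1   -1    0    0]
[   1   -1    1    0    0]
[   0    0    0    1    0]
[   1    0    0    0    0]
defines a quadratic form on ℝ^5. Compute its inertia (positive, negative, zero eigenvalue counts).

step 0: pivot 2 → sign +
step 1: pivot 1/2 → sign +
step 2: pivot -4 → sign −
step 3: pivot 1 → sign +
step 4: row/col 4 already zero → sign 0
signature = (3, 1, 1)

Answer: (3, 1, 1)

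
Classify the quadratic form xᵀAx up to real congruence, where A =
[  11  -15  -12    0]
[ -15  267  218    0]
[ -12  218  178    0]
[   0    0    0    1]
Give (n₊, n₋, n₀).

Answer: (4, 0, 0)

Derivation:
step 0: pivot 11 → sign +
step 1: pivot 2712/11 → sign +
step 2: pivot 1/678 → sign +
step 3: pivot 1 → sign +
signature = (4, 0, 0)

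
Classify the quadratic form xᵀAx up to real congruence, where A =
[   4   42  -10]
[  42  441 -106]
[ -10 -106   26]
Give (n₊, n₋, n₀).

step 0: pivot 4 → sign +
step 1: pivot 1 → sign +
step 2: pivot -1 → sign −
signature = (2, 1, 0)

Answer: (2, 1, 0)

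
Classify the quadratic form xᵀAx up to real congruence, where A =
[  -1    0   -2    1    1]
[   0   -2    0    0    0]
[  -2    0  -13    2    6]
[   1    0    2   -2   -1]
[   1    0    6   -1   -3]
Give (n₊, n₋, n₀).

step 0: pivot -1 → sign −
step 1: pivot -2 → sign −
step 2: pivot -9 → sign −
step 3: pivot -1 → sign −
step 4: pivot -2/9 → sign −
signature = (0, 5, 0)

Answer: (0, 5, 0)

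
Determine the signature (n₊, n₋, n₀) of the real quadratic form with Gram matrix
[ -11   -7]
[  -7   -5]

step 0: pivot -11 → sign −
step 1: pivot -6/11 → sign −
signature = (0, 2, 0)

Answer: (0, 2, 0)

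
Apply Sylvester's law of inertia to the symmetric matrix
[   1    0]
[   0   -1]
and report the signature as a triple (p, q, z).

step 0: pivot 1 → sign +
step 1: pivot -1 → sign −
signature = (1, 1, 0)

Answer: (1, 1, 0)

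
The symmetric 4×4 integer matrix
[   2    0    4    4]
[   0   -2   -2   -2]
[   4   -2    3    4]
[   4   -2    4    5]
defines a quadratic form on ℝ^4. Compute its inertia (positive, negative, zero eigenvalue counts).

Answer: (2, 2, 0)

Derivation:
step 0: pivot 2 → sign +
step 1: pivot -2 → sign −
step 2: pivot -3 → sign −
step 3: pivot 1/3 → sign +
signature = (2, 2, 0)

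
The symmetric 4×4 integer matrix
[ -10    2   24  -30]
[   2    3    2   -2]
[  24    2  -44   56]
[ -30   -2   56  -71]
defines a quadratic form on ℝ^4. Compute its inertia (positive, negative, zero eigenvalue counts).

step 0: pivot -10 → sign −
step 1: pivot 17/5 → sign +
step 2: pivot 3/17 → sign +
step 3: row/col 3 already zero → sign 0
signature = (2, 1, 1)

Answer: (2, 1, 1)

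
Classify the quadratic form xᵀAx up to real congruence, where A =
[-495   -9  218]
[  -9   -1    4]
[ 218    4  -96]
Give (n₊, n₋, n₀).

Answer: (1, 2, 0)

Derivation:
step 0: pivot -495 → sign −
step 1: pivot -46/55 → sign −
step 2: pivot 2/207 → sign +
signature = (1, 2, 0)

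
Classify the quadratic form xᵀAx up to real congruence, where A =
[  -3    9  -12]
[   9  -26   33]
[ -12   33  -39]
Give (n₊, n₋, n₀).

step 0: pivot -3 → sign −
step 1: pivot 1 → sign +
step 2: row/col 2 already zero → sign 0
signature = (1, 1, 1)

Answer: (1, 1, 1)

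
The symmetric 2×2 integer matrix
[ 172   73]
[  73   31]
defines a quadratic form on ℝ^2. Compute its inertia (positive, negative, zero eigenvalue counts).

step 0: pivot 172 → sign +
step 1: pivot 3/172 → sign +
signature = (2, 0, 0)

Answer: (2, 0, 0)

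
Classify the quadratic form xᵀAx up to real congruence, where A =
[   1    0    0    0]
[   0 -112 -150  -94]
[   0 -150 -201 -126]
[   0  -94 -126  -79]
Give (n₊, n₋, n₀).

Answer: (1, 2, 1)

Derivation:
step 0: pivot 1 → sign +
step 1: pivot -112 → sign −
step 2: pivot -3/28 → sign −
step 3: row/col 3 already zero → sign 0
signature = (1, 2, 1)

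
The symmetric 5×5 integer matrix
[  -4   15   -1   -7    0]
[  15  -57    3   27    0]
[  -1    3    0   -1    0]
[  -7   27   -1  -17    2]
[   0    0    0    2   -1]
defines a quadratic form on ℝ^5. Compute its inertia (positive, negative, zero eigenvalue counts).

step 0: pivot -4 → sign −
step 1: pivot -3/4 → sign −
step 2: pivot 1 → sign +
step 3: pivot -4 → sign −
step 4: row/col 4 already zero → sign 0
signature = (1, 3, 1)

Answer: (1, 3, 1)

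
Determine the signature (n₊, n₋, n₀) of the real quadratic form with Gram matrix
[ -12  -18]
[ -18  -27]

Answer: (0, 1, 1)

Derivation:
step 0: pivot -12 → sign −
step 1: row/col 1 already zero → sign 0
signature = (0, 1, 1)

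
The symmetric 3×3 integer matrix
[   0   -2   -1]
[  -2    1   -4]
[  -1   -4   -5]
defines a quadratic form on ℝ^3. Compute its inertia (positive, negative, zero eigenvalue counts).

step 0: pivot 1 → sign +
step 1: pivot -4 → sign −
step 2: pivot -3/4 → sign −
signature = (1, 2, 0)

Answer: (1, 2, 0)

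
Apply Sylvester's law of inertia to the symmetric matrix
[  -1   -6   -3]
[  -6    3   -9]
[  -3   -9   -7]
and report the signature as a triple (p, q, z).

step 0: pivot -1 → sign −
step 1: pivot 39 → sign +
step 2: pivot -1/13 → sign −
signature = (1, 2, 0)

Answer: (1, 2, 0)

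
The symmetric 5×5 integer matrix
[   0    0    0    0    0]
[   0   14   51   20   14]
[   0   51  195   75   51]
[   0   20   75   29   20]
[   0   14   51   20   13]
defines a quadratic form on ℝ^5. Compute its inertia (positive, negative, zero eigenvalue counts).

Answer: (2, 2, 1)

Derivation:
step 0: pivot 14 → sign +
step 1: pivot 129/14 → sign +
step 2: pivot -3/43 → sign −
step 3: pivot -1 → sign −
step 4: row/col 4 already zero → sign 0
signature = (2, 2, 1)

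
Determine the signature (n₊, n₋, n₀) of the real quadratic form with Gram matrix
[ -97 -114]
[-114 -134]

step 0: pivot -97 → sign −
step 1: pivot -2/97 → sign −
signature = (0, 2, 0)

Answer: (0, 2, 0)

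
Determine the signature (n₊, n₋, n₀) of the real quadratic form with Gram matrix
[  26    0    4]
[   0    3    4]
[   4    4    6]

step 0: pivot 26 → sign +
step 1: pivot 3 → sign +
step 2: pivot 2/39 → sign +
signature = (3, 0, 0)

Answer: (3, 0, 0)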